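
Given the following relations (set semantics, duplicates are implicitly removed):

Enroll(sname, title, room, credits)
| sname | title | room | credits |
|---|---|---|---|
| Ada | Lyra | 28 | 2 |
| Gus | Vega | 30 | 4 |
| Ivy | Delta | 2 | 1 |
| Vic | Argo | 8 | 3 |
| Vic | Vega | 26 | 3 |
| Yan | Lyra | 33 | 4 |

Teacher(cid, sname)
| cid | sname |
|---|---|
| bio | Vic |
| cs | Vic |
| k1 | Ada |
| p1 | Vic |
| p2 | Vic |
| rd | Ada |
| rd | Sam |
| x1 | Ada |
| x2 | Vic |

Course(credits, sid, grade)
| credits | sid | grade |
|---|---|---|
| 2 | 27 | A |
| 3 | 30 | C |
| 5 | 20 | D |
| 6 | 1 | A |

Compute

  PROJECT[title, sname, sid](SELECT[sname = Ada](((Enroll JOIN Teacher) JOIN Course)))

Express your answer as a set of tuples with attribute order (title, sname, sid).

{(Lyra, Ada, 27)}

Joining Enroll and Teacher on sname yields {(Ada, Lyra, 28, 2, k1), (Ada, Lyra, 28, 2, rd), (Ada, Lyra, 28, 2, x1), (Vic, Argo, 8, 3, bio), (Vic, Argo, 8, 3, cs), (Vic, Argo, 8, 3, p1), (Vic, Argo, 8, 3, p2), (Vic, Argo, 8, 3, x2), (Vic, Vega, 26, 3, bio), (Vic, Vega, 26, 3, cs), (Vic, Vega, 26, 3, p1), (Vic, Vega, 26, 3, p2), (Vic, Vega, 26, 3, x2)}.
Joining (Enroll JOIN Teacher) and Course on credits yields {(Ada, Lyra, 28, 2, k1, 27, A), (Ada, Lyra, 28, 2, rd, 27, A), (Ada, Lyra, 28, 2, x1, 27, A), (Vic, Argo, 8, 3, bio, 30, C), (Vic, Argo, 8, 3, cs, 30, C), (Vic, Argo, 8, 3, p1, 30, C), (Vic, Argo, 8, 3, p2, 30, C), (Vic, Argo, 8, 3, x2, 30, C), (Vic, Vega, 26, 3, bio, 30, C), (Vic, Vega, 26, 3, cs, 30, C), (Vic, Vega, 26, 3, p1, 30, C), (Vic, Vega, 26, 3, p2, 30, C), (Vic, Vega, 26, 3, x2, 30, C)}.
Filtering on sname = Ada leaves {(Ada, Lyra, 28, 2, k1, 27, A), (Ada, Lyra, 28, 2, rd, 27, A), (Ada, Lyra, 28, 2, x1, 27, A)}.
Keep only column(s) title, sname, sid (2 duplicate(s) eliminated): {(Lyra, Ada, 27)}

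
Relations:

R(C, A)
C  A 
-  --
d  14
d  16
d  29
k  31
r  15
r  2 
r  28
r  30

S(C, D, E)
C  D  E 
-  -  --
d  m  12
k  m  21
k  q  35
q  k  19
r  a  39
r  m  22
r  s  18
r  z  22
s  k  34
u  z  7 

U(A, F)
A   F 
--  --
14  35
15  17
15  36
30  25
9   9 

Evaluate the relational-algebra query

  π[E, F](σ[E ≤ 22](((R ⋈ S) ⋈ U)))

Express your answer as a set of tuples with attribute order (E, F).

Joining R and S on C yields {(d, 14, m, 12), (d, 16, m, 12), (d, 29, m, 12), (k, 31, m, 21), (k, 31, q, 35), (r, 15, a, 39), (r, 15, m, 22), (r, 15, s, 18), (r, 15, z, 22), (r, 2, a, 39), (r, 2, m, 22), (r, 2, s, 18), (r, 2, z, 22), (r, 28, a, 39), (r, 28, m, 22), (r, 28, s, 18), (r, 28, z, 22), (r, 30, a, 39), (r, 30, m, 22), (r, 30, s, 18), (r, 30, z, 22)}.
Joining (R ⋈ S) and U on A yields {(d, 14, m, 12, 35), (r, 15, a, 39, 17), (r, 15, a, 39, 36), (r, 15, m, 22, 17), (r, 15, m, 22, 36), (r, 15, s, 18, 17), (r, 15, s, 18, 36), (r, 15, z, 22, 17), (r, 15, z, 22, 36), (r, 30, a, 39, 25), (r, 30, m, 22, 25), (r, 30, s, 18, 25), (r, 30, z, 22, 25)}.
Filtering on E ≤ 22 leaves {(d, 14, m, 12, 35), (r, 15, m, 22, 17), (r, 15, m, 22, 36), (r, 15, s, 18, 17), (r, 15, s, 18, 36), (r, 15, z, 22, 17), (r, 15, z, 22, 36), (r, 30, m, 22, 25), (r, 30, s, 18, 25), (r, 30, z, 22, 25)}.
π[E, F]: project onto (E, F) (3 duplicate(s) eliminated) → {(12, 35), (18, 17), (18, 25), (18, 36), (22, 17), (22, 25), (22, 36)}

{(12, 35), (18, 17), (18, 25), (18, 36), (22, 17), (22, 25), (22, 36)}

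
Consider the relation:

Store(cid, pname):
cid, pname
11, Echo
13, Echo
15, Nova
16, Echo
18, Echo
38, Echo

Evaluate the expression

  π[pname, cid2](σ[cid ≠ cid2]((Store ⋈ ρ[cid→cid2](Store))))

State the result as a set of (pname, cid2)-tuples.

ρ[cid→cid2]: schema becomes (cid2, pname); tuples unchanged.
Joining Store and ρ[cid→cid2](Store) on pname yields {(11, Echo, 11), (11, Echo, 13), (11, Echo, 16), (11, Echo, 18), (11, Echo, 38), (13, Echo, 11), (13, Echo, 13), (13, Echo, 16), (13, Echo, 18), (13, Echo, 38), (15, Nova, 15), (16, Echo, 11), (16, Echo, 13), (16, Echo, 16), (16, Echo, 18), (16, Echo, 38), (18, Echo, 11), (18, Echo, 13), (18, Echo, 16), (18, Echo, 18), (18, Echo, 38), (38, Echo, 11), (38, Echo, 13), (38, Echo, 16), (38, Echo, 18), (38, Echo, 38)}.
Apply σ_{cid ≠ cid2}; surviving tuples: {(11, Echo, 13), (11, Echo, 16), (11, Echo, 18), (11, Echo, 38), (13, Echo, 11), (13, Echo, 16), (13, Echo, 18), (13, Echo, 38), (16, Echo, 11), (16, Echo, 13), (16, Echo, 18), (16, Echo, 38), (18, Echo, 11), (18, Echo, 13), (18, Echo, 16), (18, Echo, 38), (38, Echo, 11), (38, Echo, 13), (38, Echo, 16), (38, Echo, 18)}
Projecting to pname, cid2 (15 duplicate(s) eliminated): {(Echo, 11), (Echo, 13), (Echo, 16), (Echo, 18), (Echo, 38)}

{(Echo, 11), (Echo, 13), (Echo, 16), (Echo, 18), (Echo, 38)}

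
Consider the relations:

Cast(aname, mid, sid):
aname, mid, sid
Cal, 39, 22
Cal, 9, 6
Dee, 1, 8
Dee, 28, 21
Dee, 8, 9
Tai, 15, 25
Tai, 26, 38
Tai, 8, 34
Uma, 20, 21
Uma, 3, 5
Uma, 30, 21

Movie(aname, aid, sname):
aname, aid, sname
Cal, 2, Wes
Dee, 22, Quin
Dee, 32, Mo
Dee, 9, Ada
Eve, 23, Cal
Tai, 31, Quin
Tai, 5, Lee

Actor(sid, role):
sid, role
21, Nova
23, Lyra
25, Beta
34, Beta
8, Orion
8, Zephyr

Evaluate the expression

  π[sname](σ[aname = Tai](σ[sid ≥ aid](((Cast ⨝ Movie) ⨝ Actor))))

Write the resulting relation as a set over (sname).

{Lee, Quin}

Cast ⋈ Movie (natural join on aname): {(Cal, 39, 22, 2, Wes), (Cal, 9, 6, 2, Wes), (Dee, 1, 8, 22, Quin), (Dee, 1, 8, 32, Mo), (Dee, 1, 8, 9, Ada), (Dee, 28, 21, 22, Quin), (Dee, 28, 21, 32, Mo), (Dee, 28, 21, 9, Ada), (Dee, 8, 9, 22, Quin), (Dee, 8, 9, 32, Mo), (Dee, 8, 9, 9, Ada), (Tai, 15, 25, 31, Quin), (Tai, 15, 25, 5, Lee), (Tai, 26, 38, 31, Quin), (Tai, 26, 38, 5, Lee), (Tai, 8, 34, 31, Quin), (Tai, 8, 34, 5, Lee)}
(Cast ⨝ Movie) ⋈ Actor (natural join on sid): {(Dee, 1, 8, 22, Quin, Orion), (Dee, 1, 8, 22, Quin, Zephyr), (Dee, 1, 8, 32, Mo, Orion), (Dee, 1, 8, 32, Mo, Zephyr), (Dee, 1, 8, 9, Ada, Orion), (Dee, 1, 8, 9, Ada, Zephyr), (Dee, 28, 21, 22, Quin, Nova), (Dee, 28, 21, 32, Mo, Nova), (Dee, 28, 21, 9, Ada, Nova), (Tai, 15, 25, 31, Quin, Beta), (Tai, 15, 25, 5, Lee, Beta), (Tai, 8, 34, 31, Quin, Beta), (Tai, 8, 34, 5, Lee, Beta)}
Apply σ_{sid ≥ aid}; surviving tuples: {(Dee, 28, 21, 9, Ada, Nova), (Tai, 15, 25, 5, Lee, Beta), (Tai, 8, 34, 31, Quin, Beta), (Tai, 8, 34, 5, Lee, Beta)}
Apply σ_{aname = Tai}; surviving tuples: {(Tai, 15, 25, 5, Lee, Beta), (Tai, 8, 34, 31, Quin, Beta), (Tai, 8, 34, 5, Lee, Beta)}
Projecting to sname (1 duplicate(s) eliminated): {Lee, Quin}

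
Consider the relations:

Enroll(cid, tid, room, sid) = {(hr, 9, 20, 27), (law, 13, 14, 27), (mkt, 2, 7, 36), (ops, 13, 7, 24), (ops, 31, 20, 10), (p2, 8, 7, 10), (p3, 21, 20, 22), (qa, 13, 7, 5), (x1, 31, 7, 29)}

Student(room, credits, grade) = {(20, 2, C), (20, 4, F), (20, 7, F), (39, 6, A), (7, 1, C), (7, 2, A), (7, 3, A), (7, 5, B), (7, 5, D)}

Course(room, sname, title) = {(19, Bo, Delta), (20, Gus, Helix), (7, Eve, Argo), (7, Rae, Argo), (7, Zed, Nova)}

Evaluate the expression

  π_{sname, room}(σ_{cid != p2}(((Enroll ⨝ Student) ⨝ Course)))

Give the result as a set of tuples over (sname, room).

{(Eve, 7), (Gus, 20), (Rae, 7), (Zed, 7)}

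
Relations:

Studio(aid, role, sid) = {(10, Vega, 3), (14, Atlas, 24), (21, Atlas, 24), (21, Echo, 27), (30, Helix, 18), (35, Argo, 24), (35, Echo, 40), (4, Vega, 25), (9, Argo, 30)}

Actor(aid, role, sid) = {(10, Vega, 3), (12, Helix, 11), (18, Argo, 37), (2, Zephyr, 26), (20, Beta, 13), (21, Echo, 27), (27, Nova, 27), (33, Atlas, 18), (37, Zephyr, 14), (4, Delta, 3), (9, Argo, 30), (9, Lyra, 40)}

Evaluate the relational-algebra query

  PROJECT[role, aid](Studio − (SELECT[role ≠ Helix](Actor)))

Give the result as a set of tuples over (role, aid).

{(Argo, 35), (Atlas, 14), (Atlas, 21), (Echo, 35), (Helix, 30), (Vega, 4)}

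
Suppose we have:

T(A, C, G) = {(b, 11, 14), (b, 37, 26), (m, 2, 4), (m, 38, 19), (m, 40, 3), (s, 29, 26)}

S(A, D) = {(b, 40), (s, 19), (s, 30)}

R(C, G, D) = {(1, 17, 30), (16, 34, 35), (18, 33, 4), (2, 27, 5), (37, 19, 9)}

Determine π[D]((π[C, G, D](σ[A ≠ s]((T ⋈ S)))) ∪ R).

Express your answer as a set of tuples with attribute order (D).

{30, 35, 4, 40, 5, 9}

T ⋈ S (natural join on A): {(b, 11, 14, 40), (b, 37, 26, 40), (s, 29, 26, 19), (s, 29, 26, 30)}
σ[A ≠ s]: keep tuples satisfying A ≠ s → {(b, 11, 14, 40), (b, 37, 26, 40)}
Projecting to C, G, D: {(11, 14, 40), (37, 26, 40)}
Set union of the two operands is {(1, 17, 30), (11, 14, 40), (16, 34, 35), (18, 33, 4), (2, 27, 5), (37, 19, 9), (37, 26, 40)}.
Projecting to D (1 duplicate(s) eliminated): {30, 35, 4, 40, 5, 9}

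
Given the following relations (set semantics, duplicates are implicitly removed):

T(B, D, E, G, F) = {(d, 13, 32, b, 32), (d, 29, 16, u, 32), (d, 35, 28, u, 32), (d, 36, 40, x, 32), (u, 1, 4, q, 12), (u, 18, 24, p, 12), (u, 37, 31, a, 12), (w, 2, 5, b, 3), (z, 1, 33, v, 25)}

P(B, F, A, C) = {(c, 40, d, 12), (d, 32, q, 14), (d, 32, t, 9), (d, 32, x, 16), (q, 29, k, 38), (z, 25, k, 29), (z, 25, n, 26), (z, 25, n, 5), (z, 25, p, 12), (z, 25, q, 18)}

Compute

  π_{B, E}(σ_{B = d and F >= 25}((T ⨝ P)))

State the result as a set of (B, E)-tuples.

T ⋈ P (natural join on B, F): {(d, 13, 32, b, 32, q, 14), (d, 13, 32, b, 32, t, 9), (d, 13, 32, b, 32, x, 16), (d, 29, 16, u, 32, q, 14), (d, 29, 16, u, 32, t, 9), (d, 29, 16, u, 32, x, 16), (d, 35, 28, u, 32, q, 14), (d, 35, 28, u, 32, t, 9), (d, 35, 28, u, 32, x, 16), (d, 36, 40, x, 32, q, 14), (d, 36, 40, x, 32, t, 9), (d, 36, 40, x, 32, x, 16), (z, 1, 33, v, 25, k, 29), (z, 1, 33, v, 25, n, 26), (z, 1, 33, v, 25, n, 5), (z, 1, 33, v, 25, p, 12), (z, 1, 33, v, 25, q, 18)}
Apply σ_{B = d and F >= 25}; surviving tuples: {(d, 13, 32, b, 32, q, 14), (d, 13, 32, b, 32, t, 9), (d, 13, 32, b, 32, x, 16), (d, 29, 16, u, 32, q, 14), (d, 29, 16, u, 32, t, 9), (d, 29, 16, u, 32, x, 16), (d, 35, 28, u, 32, q, 14), (d, 35, 28, u, 32, t, 9), (d, 35, 28, u, 32, x, 16), (d, 36, 40, x, 32, q, 14), (d, 36, 40, x, 32, t, 9), (d, 36, 40, x, 32, x, 16)}
π[B, E]: project onto (B, E) (8 duplicate(s) eliminated) → {(d, 16), (d, 28), (d, 32), (d, 40)}

{(d, 16), (d, 28), (d, 32), (d, 40)}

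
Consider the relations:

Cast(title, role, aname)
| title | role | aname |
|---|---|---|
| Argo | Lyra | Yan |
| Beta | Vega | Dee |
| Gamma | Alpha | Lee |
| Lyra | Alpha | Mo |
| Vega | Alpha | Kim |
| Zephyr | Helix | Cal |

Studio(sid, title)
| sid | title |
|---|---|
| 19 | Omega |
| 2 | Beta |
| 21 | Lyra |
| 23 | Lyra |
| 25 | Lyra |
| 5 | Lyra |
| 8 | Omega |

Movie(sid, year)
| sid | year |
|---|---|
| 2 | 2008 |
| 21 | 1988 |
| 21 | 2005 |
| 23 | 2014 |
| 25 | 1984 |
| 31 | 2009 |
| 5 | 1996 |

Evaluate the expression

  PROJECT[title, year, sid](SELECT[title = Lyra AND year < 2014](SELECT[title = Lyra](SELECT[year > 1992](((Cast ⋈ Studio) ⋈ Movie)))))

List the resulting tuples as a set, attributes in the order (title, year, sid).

Joining Cast and Studio on title yields {(Beta, Vega, Dee, 2), (Lyra, Alpha, Mo, 21), (Lyra, Alpha, Mo, 23), (Lyra, Alpha, Mo, 25), (Lyra, Alpha, Mo, 5)}.
Joining (Cast ⋈ Studio) and Movie on sid yields {(Beta, Vega, Dee, 2, 2008), (Lyra, Alpha, Mo, 21, 1988), (Lyra, Alpha, Mo, 21, 2005), (Lyra, Alpha, Mo, 23, 2014), (Lyra, Alpha, Mo, 25, 1984), (Lyra, Alpha, Mo, 5, 1996)}.
σ[year > 1992]: keep tuples satisfying year > 1992 → {(Beta, Vega, Dee, 2, 2008), (Lyra, Alpha, Mo, 21, 2005), (Lyra, Alpha, Mo, 23, 2014), (Lyra, Alpha, Mo, 5, 1996)}
σ[title = Lyra]: keep tuples satisfying title = Lyra → {(Lyra, Alpha, Mo, 21, 2005), (Lyra, Alpha, Mo, 23, 2014), (Lyra, Alpha, Mo, 5, 1996)}
σ[title = Lyra AND year < 2014]: keep tuples satisfying title = Lyra AND year < 2014 → {(Lyra, Alpha, Mo, 21, 2005), (Lyra, Alpha, Mo, 5, 1996)}
Keep only column(s) title, year, sid: {(Lyra, 1996, 5), (Lyra, 2005, 21)}

{(Lyra, 1996, 5), (Lyra, 2005, 21)}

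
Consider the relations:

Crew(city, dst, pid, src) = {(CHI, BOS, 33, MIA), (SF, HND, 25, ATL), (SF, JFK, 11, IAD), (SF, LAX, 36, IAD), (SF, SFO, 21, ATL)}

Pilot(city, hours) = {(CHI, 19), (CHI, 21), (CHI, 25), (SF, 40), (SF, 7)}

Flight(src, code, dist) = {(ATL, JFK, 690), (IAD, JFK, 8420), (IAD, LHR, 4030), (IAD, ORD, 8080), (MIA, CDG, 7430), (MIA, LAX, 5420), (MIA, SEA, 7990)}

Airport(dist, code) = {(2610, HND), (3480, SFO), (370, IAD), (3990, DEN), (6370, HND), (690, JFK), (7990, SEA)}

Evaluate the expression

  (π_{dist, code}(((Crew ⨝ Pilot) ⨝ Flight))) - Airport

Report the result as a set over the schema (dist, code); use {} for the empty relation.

{(4030, LHR), (5420, LAX), (7430, CDG), (8080, ORD), (8420, JFK)}

Natural join on city: {(CHI, BOS, 33, MIA, 19), (CHI, BOS, 33, MIA, 21), (CHI, BOS, 33, MIA, 25), (SF, HND, 25, ATL, 40), (SF, HND, 25, ATL, 7), (SF, JFK, 11, IAD, 40), (SF, JFK, 11, IAD, 7), (SF, LAX, 36, IAD, 40), (SF, LAX, 36, IAD, 7), (SF, SFO, 21, ATL, 40), (SF, SFO, 21, ATL, 7)}
Natural join on src: {(CHI, BOS, 33, MIA, 19, CDG, 7430), (CHI, BOS, 33, MIA, 19, LAX, 5420), (CHI, BOS, 33, MIA, 19, SEA, 7990), (CHI, BOS, 33, MIA, 21, CDG, 7430), (CHI, BOS, 33, MIA, 21, LAX, 5420), (CHI, BOS, 33, MIA, 21, SEA, 7990), (CHI, BOS, 33, MIA, 25, CDG, 7430), (CHI, BOS, 33, MIA, 25, LAX, 5420), (CHI, BOS, 33, MIA, 25, SEA, 7990), (SF, HND, 25, ATL, 40, JFK, 690), (SF, HND, 25, ATL, 7, JFK, 690), (SF, JFK, 11, IAD, 40, JFK, 8420), (SF, JFK, 11, IAD, 40, LHR, 4030), (SF, JFK, 11, IAD, 40, ORD, 8080), (SF, JFK, 11, IAD, 7, JFK, 8420), (SF, JFK, 11, IAD, 7, LHR, 4030), (SF, JFK, 11, IAD, 7, ORD, 8080), (SF, LAX, 36, IAD, 40, JFK, 8420), (SF, LAX, 36, IAD, 40, LHR, 4030), (SF, LAX, 36, IAD, 40, ORD, 8080), (SF, LAX, 36, IAD, 7, JFK, 8420), (SF, LAX, 36, IAD, 7, LHR, 4030), (SF, LAX, 36, IAD, 7, ORD, 8080), (SF, SFO, 21, ATL, 40, JFK, 690), (SF, SFO, 21, ATL, 7, JFK, 690)}
Keep only column(s) dist, code (18 duplicate(s) eliminated): {(4030, LHR), (5420, LAX), (690, JFK), (7430, CDG), (7990, SEA), (8080, ORD), (8420, JFK)}
Set difference of the two operands is {(4030, LHR), (5420, LAX), (7430, CDG), (8080, ORD), (8420, JFK)}.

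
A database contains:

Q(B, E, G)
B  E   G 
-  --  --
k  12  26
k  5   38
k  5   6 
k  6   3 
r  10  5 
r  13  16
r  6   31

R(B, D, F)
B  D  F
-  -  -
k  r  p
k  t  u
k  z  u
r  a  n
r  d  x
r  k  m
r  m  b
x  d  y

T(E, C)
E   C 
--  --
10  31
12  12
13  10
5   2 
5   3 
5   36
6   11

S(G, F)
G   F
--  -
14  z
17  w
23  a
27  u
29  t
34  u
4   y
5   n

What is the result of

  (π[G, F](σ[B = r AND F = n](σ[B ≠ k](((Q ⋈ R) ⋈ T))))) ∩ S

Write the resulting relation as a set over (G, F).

{(5, n)}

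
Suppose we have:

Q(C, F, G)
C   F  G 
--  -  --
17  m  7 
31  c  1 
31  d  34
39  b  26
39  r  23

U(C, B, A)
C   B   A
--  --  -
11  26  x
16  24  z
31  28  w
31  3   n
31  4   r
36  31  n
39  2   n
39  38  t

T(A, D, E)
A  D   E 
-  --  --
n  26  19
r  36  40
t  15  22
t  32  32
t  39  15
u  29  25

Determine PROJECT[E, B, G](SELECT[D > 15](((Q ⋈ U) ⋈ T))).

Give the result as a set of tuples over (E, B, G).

{(15, 38, 23), (15, 38, 26), (19, 2, 23), (19, 2, 26), (19, 3, 1), (19, 3, 34), (32, 38, 23), (32, 38, 26), (40, 4, 1), (40, 4, 34)}

Q ⋈ U (natural join on C): {(31, c, 1, 28, w), (31, c, 1, 3, n), (31, c, 1, 4, r), (31, d, 34, 28, w), (31, d, 34, 3, n), (31, d, 34, 4, r), (39, b, 26, 2, n), (39, b, 26, 38, t), (39, r, 23, 2, n), (39, r, 23, 38, t)}
(Q ⋈ U) ⋈ T (natural join on A): {(31, c, 1, 3, n, 26, 19), (31, c, 1, 4, r, 36, 40), (31, d, 34, 3, n, 26, 19), (31, d, 34, 4, r, 36, 40), (39, b, 26, 2, n, 26, 19), (39, b, 26, 38, t, 15, 22), (39, b, 26, 38, t, 32, 32), (39, b, 26, 38, t, 39, 15), (39, r, 23, 2, n, 26, 19), (39, r, 23, 38, t, 15, 22), (39, r, 23, 38, t, 32, 32), (39, r, 23, 38, t, 39, 15)}
Selection D > 15: {(31, c, 1, 3, n, 26, 19), (31, c, 1, 4, r, 36, 40), (31, d, 34, 3, n, 26, 19), (31, d, 34, 4, r, 36, 40), (39, b, 26, 2, n, 26, 19), (39, b, 26, 38, t, 32, 32), (39, b, 26, 38, t, 39, 15), (39, r, 23, 2, n, 26, 19), (39, r, 23, 38, t, 32, 32), (39, r, 23, 38, t, 39, 15)}
π_{E, B, G} gives {(15, 38, 23), (15, 38, 26), (19, 2, 23), (19, 2, 26), (19, 3, 1), (19, 3, 34), (32, 38, 23), (32, 38, 26), (40, 4, 1), (40, 4, 34)}.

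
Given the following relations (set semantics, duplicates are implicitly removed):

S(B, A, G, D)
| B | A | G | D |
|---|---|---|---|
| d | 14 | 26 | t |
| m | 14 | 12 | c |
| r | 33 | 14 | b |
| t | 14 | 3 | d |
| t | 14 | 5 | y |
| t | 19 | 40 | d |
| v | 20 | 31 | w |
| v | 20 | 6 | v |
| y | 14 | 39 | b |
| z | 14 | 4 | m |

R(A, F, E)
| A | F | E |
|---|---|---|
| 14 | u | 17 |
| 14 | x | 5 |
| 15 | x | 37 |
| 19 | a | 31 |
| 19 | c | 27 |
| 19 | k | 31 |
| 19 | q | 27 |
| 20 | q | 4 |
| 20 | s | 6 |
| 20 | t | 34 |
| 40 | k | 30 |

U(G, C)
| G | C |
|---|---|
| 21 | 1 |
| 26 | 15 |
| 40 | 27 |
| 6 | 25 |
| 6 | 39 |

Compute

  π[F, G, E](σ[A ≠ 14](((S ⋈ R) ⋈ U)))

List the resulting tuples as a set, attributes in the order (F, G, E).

Joining S and R on A yields {(d, 14, 26, t, u, 17), (d, 14, 26, t, x, 5), (m, 14, 12, c, u, 17), (m, 14, 12, c, x, 5), (t, 14, 3, d, u, 17), (t, 14, 3, d, x, 5), (t, 14, 5, y, u, 17), (t, 14, 5, y, x, 5), (t, 19, 40, d, a, 31), (t, 19, 40, d, c, 27), (t, 19, 40, d, k, 31), (t, 19, 40, d, q, 27), (v, 20, 31, w, q, 4), (v, 20, 31, w, s, 6), (v, 20, 31, w, t, 34), (v, 20, 6, v, q, 4), (v, 20, 6, v, s, 6), (v, 20, 6, v, t, 34), (y, 14, 39, b, u, 17), (y, 14, 39, b, x, 5), (z, 14, 4, m, u, 17), (z, 14, 4, m, x, 5)}.
Joining (S ⋈ R) and U on G yields {(d, 14, 26, t, u, 17, 15), (d, 14, 26, t, x, 5, 15), (t, 19, 40, d, a, 31, 27), (t, 19, 40, d, c, 27, 27), (t, 19, 40, d, k, 31, 27), (t, 19, 40, d, q, 27, 27), (v, 20, 6, v, q, 4, 25), (v, 20, 6, v, q, 4, 39), (v, 20, 6, v, s, 6, 25), (v, 20, 6, v, s, 6, 39), (v, 20, 6, v, t, 34, 25), (v, 20, 6, v, t, 34, 39)}.
σ[A ≠ 14]: keep tuples satisfying A ≠ 14 → {(t, 19, 40, d, a, 31, 27), (t, 19, 40, d, c, 27, 27), (t, 19, 40, d, k, 31, 27), (t, 19, 40, d, q, 27, 27), (v, 20, 6, v, q, 4, 25), (v, 20, 6, v, q, 4, 39), (v, 20, 6, v, s, 6, 25), (v, 20, 6, v, s, 6, 39), (v, 20, 6, v, t, 34, 25), (v, 20, 6, v, t, 34, 39)}
Projecting to F, G, E (3 duplicate(s) eliminated): {(a, 40, 31), (c, 40, 27), (k, 40, 31), (q, 40, 27), (q, 6, 4), (s, 6, 6), (t, 6, 34)}

{(a, 40, 31), (c, 40, 27), (k, 40, 31), (q, 40, 27), (q, 6, 4), (s, 6, 6), (t, 6, 34)}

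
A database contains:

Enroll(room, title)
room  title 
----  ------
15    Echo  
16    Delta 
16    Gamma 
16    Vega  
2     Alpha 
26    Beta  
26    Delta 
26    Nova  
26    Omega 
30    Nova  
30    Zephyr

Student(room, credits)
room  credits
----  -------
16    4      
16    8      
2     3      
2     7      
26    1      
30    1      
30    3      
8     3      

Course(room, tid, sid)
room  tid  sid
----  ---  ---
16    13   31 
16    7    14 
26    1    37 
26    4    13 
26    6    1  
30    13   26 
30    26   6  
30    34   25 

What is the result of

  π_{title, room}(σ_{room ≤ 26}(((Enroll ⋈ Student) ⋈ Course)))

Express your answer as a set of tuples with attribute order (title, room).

Natural join on room: {(16, Delta, 4), (16, Delta, 8), (16, Gamma, 4), (16, Gamma, 8), (16, Vega, 4), (16, Vega, 8), (2, Alpha, 3), (2, Alpha, 7), (26, Beta, 1), (26, Delta, 1), (26, Nova, 1), (26, Omega, 1), (30, Nova, 1), (30, Nova, 3), (30, Zephyr, 1), (30, Zephyr, 3)}
Natural join on room: {(16, Delta, 4, 13, 31), (16, Delta, 4, 7, 14), (16, Delta, 8, 13, 31), (16, Delta, 8, 7, 14), (16, Gamma, 4, 13, 31), (16, Gamma, 4, 7, 14), (16, Gamma, 8, 13, 31), (16, Gamma, 8, 7, 14), (16, Vega, 4, 13, 31), (16, Vega, 4, 7, 14), (16, Vega, 8, 13, 31), (16, Vega, 8, 7, 14), (26, Beta, 1, 1, 37), (26, Beta, 1, 4, 13), (26, Beta, 1, 6, 1), (26, Delta, 1, 1, 37), (26, Delta, 1, 4, 13), (26, Delta, 1, 6, 1), (26, Nova, 1, 1, 37), (26, Nova, 1, 4, 13), (26, Nova, 1, 6, 1), (26, Omega, 1, 1, 37), (26, Omega, 1, 4, 13), (26, Omega, 1, 6, 1), (30, Nova, 1, 13, 26), (30, Nova, 1, 26, 6), (30, Nova, 1, 34, 25), (30, Nova, 3, 13, 26), (30, Nova, 3, 26, 6), (30, Nova, 3, 34, 25), (30, Zephyr, 1, 13, 26), (30, Zephyr, 1, 26, 6), (30, Zephyr, 1, 34, 25), (30, Zephyr, 3, 13, 26), (30, Zephyr, 3, 26, 6), (30, Zephyr, 3, 34, 25)}
Filtering on room ≤ 26 leaves {(16, Delta, 4, 13, 31), (16, Delta, 4, 7, 14), (16, Delta, 8, 13, 31), (16, Delta, 8, 7, 14), (16, Gamma, 4, 13, 31), (16, Gamma, 4, 7, 14), (16, Gamma, 8, 13, 31), (16, Gamma, 8, 7, 14), (16, Vega, 4, 13, 31), (16, Vega, 4, 7, 14), (16, Vega, 8, 13, 31), (16, Vega, 8, 7, 14), (26, Beta, 1, 1, 37), (26, Beta, 1, 4, 13), (26, Beta, 1, 6, 1), (26, Delta, 1, 1, 37), (26, Delta, 1, 4, 13), (26, Delta, 1, 6, 1), (26, Nova, 1, 1, 37), (26, Nova, 1, 4, 13), (26, Nova, 1, 6, 1), (26, Omega, 1, 1, 37), (26, Omega, 1, 4, 13), (26, Omega, 1, 6, 1)}.
Projecting to title, room (17 duplicate(s) eliminated): {(Beta, 26), (Delta, 16), (Delta, 26), (Gamma, 16), (Nova, 26), (Omega, 26), (Vega, 16)}

{(Beta, 26), (Delta, 16), (Delta, 26), (Gamma, 16), (Nova, 26), (Omega, 26), (Vega, 16)}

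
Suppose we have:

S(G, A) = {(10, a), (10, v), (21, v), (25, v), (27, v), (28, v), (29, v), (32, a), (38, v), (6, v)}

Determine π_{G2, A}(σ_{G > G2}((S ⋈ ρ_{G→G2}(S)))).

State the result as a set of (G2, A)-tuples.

{(10, a), (10, v), (21, v), (25, v), (27, v), (28, v), (29, v), (6, v)}

ρ[G→G2]: schema becomes (G2, A); tuples unchanged.
S ⋈ ρ_{G→G2}(S) (natural join on A): {(10, a, 10), (10, a, 32), (10, v, 10), (10, v, 21), (10, v, 25), (10, v, 27), (10, v, 28), (10, v, 29), (10, v, 38), (10, v, 6), (21, v, 10), (21, v, 21), (21, v, 25), (21, v, 27), (21, v, 28), (21, v, 29), (21, v, 38), (21, v, 6), (25, v, 10), (25, v, 21), (25, v, 25), (25, v, 27), (25, v, 28), (25, v, 29), (25, v, 38), (25, v, 6), (27, v, 10), (27, v, 21), (27, v, 25), (27, v, 27), (27, v, 28), (27, v, 29), (27, v, 38), (27, v, 6), (28, v, 10), (28, v, 21), (28, v, 25), (28, v, 27), (28, v, 28), (28, v, 29), (28, v, 38), (28, v, 6), (29, v, 10), (29, v, 21), (29, v, 25), (29, v, 27), (29, v, 28), (29, v, 29), (29, v, 38), (29, v, 6), (32, a, 10), (32, a, 32), (38, v, 10), (38, v, 21), (38, v, 25), (38, v, 27), (38, v, 28), (38, v, 29), (38, v, 38), (38, v, 6), (6, v, 10), (6, v, 21), (6, v, 25), (6, v, 27), (6, v, 28), (6, v, 29), (6, v, 38), (6, v, 6)}
Filtering on G > G2 leaves {(10, v, 6), (21, v, 10), (21, v, 6), (25, v, 10), (25, v, 21), (25, v, 6), (27, v, 10), (27, v, 21), (27, v, 25), (27, v, 6), (28, v, 10), (28, v, 21), (28, v, 25), (28, v, 27), (28, v, 6), (29, v, 10), (29, v, 21), (29, v, 25), (29, v, 27), (29, v, 28), (29, v, 6), (32, a, 10), (38, v, 10), (38, v, 21), (38, v, 25), (38, v, 27), (38, v, 28), (38, v, 29), (38, v, 6)}.
Keep only column(s) G2, A (21 duplicate(s) eliminated): {(10, a), (10, v), (21, v), (25, v), (27, v), (28, v), (29, v), (6, v)}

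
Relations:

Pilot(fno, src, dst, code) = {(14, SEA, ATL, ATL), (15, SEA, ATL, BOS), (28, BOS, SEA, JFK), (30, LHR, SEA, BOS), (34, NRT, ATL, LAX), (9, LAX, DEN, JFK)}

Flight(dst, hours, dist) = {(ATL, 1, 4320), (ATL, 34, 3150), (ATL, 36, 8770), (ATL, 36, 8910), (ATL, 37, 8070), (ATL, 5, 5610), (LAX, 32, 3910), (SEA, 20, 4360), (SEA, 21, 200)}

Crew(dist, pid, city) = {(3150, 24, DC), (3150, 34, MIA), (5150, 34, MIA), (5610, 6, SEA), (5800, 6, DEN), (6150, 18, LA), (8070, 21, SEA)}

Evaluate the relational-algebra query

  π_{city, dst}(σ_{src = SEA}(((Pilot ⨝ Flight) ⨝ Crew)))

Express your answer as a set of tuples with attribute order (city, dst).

{(DC, ATL), (MIA, ATL), (SEA, ATL)}

Pilot ⋈ Flight (natural join on dst): {(14, SEA, ATL, ATL, 1, 4320), (14, SEA, ATL, ATL, 34, 3150), (14, SEA, ATL, ATL, 36, 8770), (14, SEA, ATL, ATL, 36, 8910), (14, SEA, ATL, ATL, 37, 8070), (14, SEA, ATL, ATL, 5, 5610), (15, SEA, ATL, BOS, 1, 4320), (15, SEA, ATL, BOS, 34, 3150), (15, SEA, ATL, BOS, 36, 8770), (15, SEA, ATL, BOS, 36, 8910), (15, SEA, ATL, BOS, 37, 8070), (15, SEA, ATL, BOS, 5, 5610), (28, BOS, SEA, JFK, 20, 4360), (28, BOS, SEA, JFK, 21, 200), (30, LHR, SEA, BOS, 20, 4360), (30, LHR, SEA, BOS, 21, 200), (34, NRT, ATL, LAX, 1, 4320), (34, NRT, ATL, LAX, 34, 3150), (34, NRT, ATL, LAX, 36, 8770), (34, NRT, ATL, LAX, 36, 8910), (34, NRT, ATL, LAX, 37, 8070), (34, NRT, ATL, LAX, 5, 5610)}
(Pilot ⨝ Flight) ⋈ Crew (natural join on dist): {(14, SEA, ATL, ATL, 34, 3150, 24, DC), (14, SEA, ATL, ATL, 34, 3150, 34, MIA), (14, SEA, ATL, ATL, 37, 8070, 21, SEA), (14, SEA, ATL, ATL, 5, 5610, 6, SEA), (15, SEA, ATL, BOS, 34, 3150, 24, DC), (15, SEA, ATL, BOS, 34, 3150, 34, MIA), (15, SEA, ATL, BOS, 37, 8070, 21, SEA), (15, SEA, ATL, BOS, 5, 5610, 6, SEA), (34, NRT, ATL, LAX, 34, 3150, 24, DC), (34, NRT, ATL, LAX, 34, 3150, 34, MIA), (34, NRT, ATL, LAX, 37, 8070, 21, SEA), (34, NRT, ATL, LAX, 5, 5610, 6, SEA)}
σ[src = SEA]: keep tuples satisfying src = SEA → {(14, SEA, ATL, ATL, 34, 3150, 24, DC), (14, SEA, ATL, ATL, 34, 3150, 34, MIA), (14, SEA, ATL, ATL, 37, 8070, 21, SEA), (14, SEA, ATL, ATL, 5, 5610, 6, SEA), (15, SEA, ATL, BOS, 34, 3150, 24, DC), (15, SEA, ATL, BOS, 34, 3150, 34, MIA), (15, SEA, ATL, BOS, 37, 8070, 21, SEA), (15, SEA, ATL, BOS, 5, 5610, 6, SEA)}
π[city, dst]: project onto (city, dst) (5 duplicate(s) eliminated) → {(DC, ATL), (MIA, ATL), (SEA, ATL)}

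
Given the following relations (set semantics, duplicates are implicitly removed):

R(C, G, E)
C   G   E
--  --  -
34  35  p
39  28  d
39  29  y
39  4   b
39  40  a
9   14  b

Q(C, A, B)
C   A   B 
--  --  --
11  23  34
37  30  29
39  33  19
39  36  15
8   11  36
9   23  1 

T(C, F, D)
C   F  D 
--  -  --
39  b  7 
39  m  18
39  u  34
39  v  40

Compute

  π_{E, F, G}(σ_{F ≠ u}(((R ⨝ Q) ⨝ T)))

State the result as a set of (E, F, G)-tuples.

Joining R and Q on C yields {(39, 28, d, 33, 19), (39, 28, d, 36, 15), (39, 29, y, 33, 19), (39, 29, y, 36, 15), (39, 4, b, 33, 19), (39, 4, b, 36, 15), (39, 40, a, 33, 19), (39, 40, a, 36, 15), (9, 14, b, 23, 1)}.
Joining (R ⨝ Q) and T on C yields {(39, 28, d, 33, 19, b, 7), (39, 28, d, 33, 19, m, 18), (39, 28, d, 33, 19, u, 34), (39, 28, d, 33, 19, v, 40), (39, 28, d, 36, 15, b, 7), (39, 28, d, 36, 15, m, 18), (39, 28, d, 36, 15, u, 34), (39, 28, d, 36, 15, v, 40), (39, 29, y, 33, 19, b, 7), (39, 29, y, 33, 19, m, 18), (39, 29, y, 33, 19, u, 34), (39, 29, y, 33, 19, v, 40), (39, 29, y, 36, 15, b, 7), (39, 29, y, 36, 15, m, 18), (39, 29, y, 36, 15, u, 34), (39, 29, y, 36, 15, v, 40), (39, 4, b, 33, 19, b, 7), (39, 4, b, 33, 19, m, 18), (39, 4, b, 33, 19, u, 34), (39, 4, b, 33, 19, v, 40), (39, 4, b, 36, 15, b, 7), (39, 4, b, 36, 15, m, 18), (39, 4, b, 36, 15, u, 34), (39, 4, b, 36, 15, v, 40), (39, 40, a, 33, 19, b, 7), (39, 40, a, 33, 19, m, 18), (39, 40, a, 33, 19, u, 34), (39, 40, a, 33, 19, v, 40), (39, 40, a, 36, 15, b, 7), (39, 40, a, 36, 15, m, 18), (39, 40, a, 36, 15, u, 34), (39, 40, a, 36, 15, v, 40)}.
Apply σ_{F ≠ u}; surviving tuples: {(39, 28, d, 33, 19, b, 7), (39, 28, d, 33, 19, m, 18), (39, 28, d, 33, 19, v, 40), (39, 28, d, 36, 15, b, 7), (39, 28, d, 36, 15, m, 18), (39, 28, d, 36, 15, v, 40), (39, 29, y, 33, 19, b, 7), (39, 29, y, 33, 19, m, 18), (39, 29, y, 33, 19, v, 40), (39, 29, y, 36, 15, b, 7), (39, 29, y, 36, 15, m, 18), (39, 29, y, 36, 15, v, 40), (39, 4, b, 33, 19, b, 7), (39, 4, b, 33, 19, m, 18), (39, 4, b, 33, 19, v, 40), (39, 4, b, 36, 15, b, 7), (39, 4, b, 36, 15, m, 18), (39, 4, b, 36, 15, v, 40), (39, 40, a, 33, 19, b, 7), (39, 40, a, 33, 19, m, 18), (39, 40, a, 33, 19, v, 40), (39, 40, a, 36, 15, b, 7), (39, 40, a, 36, 15, m, 18), (39, 40, a, 36, 15, v, 40)}
π[E, F, G]: project onto (E, F, G) (12 duplicate(s) eliminated) → {(a, b, 40), (a, m, 40), (a, v, 40), (b, b, 4), (b, m, 4), (b, v, 4), (d, b, 28), (d, m, 28), (d, v, 28), (y, b, 29), (y, m, 29), (y, v, 29)}

{(a, b, 40), (a, m, 40), (a, v, 40), (b, b, 4), (b, m, 4), (b, v, 4), (d, b, 28), (d, m, 28), (d, v, 28), (y, b, 29), (y, m, 29), (y, v, 29)}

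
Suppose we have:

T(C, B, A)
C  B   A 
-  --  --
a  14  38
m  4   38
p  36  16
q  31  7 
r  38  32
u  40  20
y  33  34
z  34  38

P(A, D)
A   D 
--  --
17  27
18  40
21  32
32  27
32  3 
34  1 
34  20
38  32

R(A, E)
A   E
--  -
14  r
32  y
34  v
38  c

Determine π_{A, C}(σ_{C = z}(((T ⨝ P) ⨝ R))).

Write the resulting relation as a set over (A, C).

{(38, z)}

Joining T and P on A yields {(a, 14, 38, 32), (m, 4, 38, 32), (r, 38, 32, 27), (r, 38, 32, 3), (y, 33, 34, 1), (y, 33, 34, 20), (z, 34, 38, 32)}.
Joining (T ⨝ P) and R on A yields {(a, 14, 38, 32, c), (m, 4, 38, 32, c), (r, 38, 32, 27, y), (r, 38, 32, 3, y), (y, 33, 34, 1, v), (y, 33, 34, 20, v), (z, 34, 38, 32, c)}.
Apply σ_{C = z}; surviving tuples: {(z, 34, 38, 32, c)}
Projecting to A, C: {(38, z)}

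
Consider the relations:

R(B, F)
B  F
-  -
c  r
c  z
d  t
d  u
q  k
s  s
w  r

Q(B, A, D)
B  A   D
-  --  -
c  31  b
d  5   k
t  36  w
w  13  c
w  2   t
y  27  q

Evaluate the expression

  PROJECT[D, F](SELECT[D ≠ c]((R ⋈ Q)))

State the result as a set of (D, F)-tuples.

Joining R and Q on B yields {(c, r, 31, b), (c, z, 31, b), (d, t, 5, k), (d, u, 5, k), (w, r, 13, c), (w, r, 2, t)}.
Apply σ_{D ≠ c}; surviving tuples: {(c, r, 31, b), (c, z, 31, b), (d, t, 5, k), (d, u, 5, k), (w, r, 2, t)}
Keep only column(s) D, F: {(b, r), (b, z), (k, t), (k, u), (t, r)}

{(b, r), (b, z), (k, t), (k, u), (t, r)}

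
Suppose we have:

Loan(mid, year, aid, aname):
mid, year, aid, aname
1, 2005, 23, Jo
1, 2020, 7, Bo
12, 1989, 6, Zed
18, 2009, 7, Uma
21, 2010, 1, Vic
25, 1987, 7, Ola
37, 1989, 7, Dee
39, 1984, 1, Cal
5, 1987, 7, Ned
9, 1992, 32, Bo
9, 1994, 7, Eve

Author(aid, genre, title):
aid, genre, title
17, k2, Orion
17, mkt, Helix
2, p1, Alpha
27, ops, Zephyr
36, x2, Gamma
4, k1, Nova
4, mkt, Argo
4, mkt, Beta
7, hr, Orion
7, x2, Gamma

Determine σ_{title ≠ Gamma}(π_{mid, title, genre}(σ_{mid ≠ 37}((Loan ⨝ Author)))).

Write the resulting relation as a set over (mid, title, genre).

{(1, Orion, hr), (18, Orion, hr), (25, Orion, hr), (5, Orion, hr), (9, Orion, hr)}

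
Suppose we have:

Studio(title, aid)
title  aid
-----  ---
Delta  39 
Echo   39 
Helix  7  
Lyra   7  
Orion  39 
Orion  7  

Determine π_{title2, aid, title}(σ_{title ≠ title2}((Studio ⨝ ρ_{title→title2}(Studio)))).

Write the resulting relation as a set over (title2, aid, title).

ρ[title→title2]: schema becomes (title2, aid); tuples unchanged.
Studio ⋈ ρ_{title→title2}(Studio) (natural join on aid): {(Delta, 39, Delta), (Delta, 39, Echo), (Delta, 39, Orion), (Echo, 39, Delta), (Echo, 39, Echo), (Echo, 39, Orion), (Helix, 7, Helix), (Helix, 7, Lyra), (Helix, 7, Orion), (Lyra, 7, Helix), (Lyra, 7, Lyra), (Lyra, 7, Orion), (Orion, 39, Delta), (Orion, 39, Echo), (Orion, 39, Orion), (Orion, 7, Helix), (Orion, 7, Lyra), (Orion, 7, Orion)}
σ[title ≠ title2]: keep tuples satisfying title ≠ title2 → {(Delta, 39, Echo), (Delta, 39, Orion), (Echo, 39, Delta), (Echo, 39, Orion), (Helix, 7, Lyra), (Helix, 7, Orion), (Lyra, 7, Helix), (Lyra, 7, Orion), (Orion, 39, Delta), (Orion, 39, Echo), (Orion, 7, Helix), (Orion, 7, Lyra)}
Projecting to title2, aid, title: {(Delta, 39, Echo), (Delta, 39, Orion), (Echo, 39, Delta), (Echo, 39, Orion), (Helix, 7, Lyra), (Helix, 7, Orion), (Lyra, 7, Helix), (Lyra, 7, Orion), (Orion, 39, Delta), (Orion, 39, Echo), (Orion, 7, Helix), (Orion, 7, Lyra)}

{(Delta, 39, Echo), (Delta, 39, Orion), (Echo, 39, Delta), (Echo, 39, Orion), (Helix, 7, Lyra), (Helix, 7, Orion), (Lyra, 7, Helix), (Lyra, 7, Orion), (Orion, 39, Delta), (Orion, 39, Echo), (Orion, 7, Helix), (Orion, 7, Lyra)}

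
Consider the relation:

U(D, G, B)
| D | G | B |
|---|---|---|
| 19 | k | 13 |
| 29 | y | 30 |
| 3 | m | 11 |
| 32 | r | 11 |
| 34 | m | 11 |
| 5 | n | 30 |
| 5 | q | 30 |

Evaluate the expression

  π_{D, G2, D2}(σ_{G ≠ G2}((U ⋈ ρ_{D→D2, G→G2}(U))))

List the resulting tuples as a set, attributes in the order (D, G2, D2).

{(29, n, 5), (29, q, 5), (3, r, 32), (32, m, 3), (32, m, 34), (34, r, 32), (5, n, 5), (5, q, 5), (5, y, 29)}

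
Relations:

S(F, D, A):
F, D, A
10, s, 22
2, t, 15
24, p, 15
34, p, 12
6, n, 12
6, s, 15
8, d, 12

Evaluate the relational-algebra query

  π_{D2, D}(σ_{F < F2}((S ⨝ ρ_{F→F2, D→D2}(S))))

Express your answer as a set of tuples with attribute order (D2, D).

ρ[F→F2, D→D2]: schema becomes (F2, D2, A); tuples unchanged.
Joining S and ρ_{F→F2, D→D2}(S) on A yields {(10, s, 22, 10, s), (2, t, 15, 2, t), (2, t, 15, 24, p), (2, t, 15, 6, s), (24, p, 15, 2, t), (24, p, 15, 24, p), (24, p, 15, 6, s), (34, p, 12, 34, p), (34, p, 12, 6, n), (34, p, 12, 8, d), (6, n, 12, 34, p), (6, n, 12, 6, n), (6, n, 12, 8, d), (6, s, 15, 2, t), (6, s, 15, 24, p), (6, s, 15, 6, s), (8, d, 12, 34, p), (8, d, 12, 6, n), (8, d, 12, 8, d)}.
Filtering on F < F2 leaves {(2, t, 15, 24, p), (2, t, 15, 6, s), (6, n, 12, 34, p), (6, n, 12, 8, d), (6, s, 15, 24, p), (8, d, 12, 34, p)}.
Keep only column(s) D2, D: {(d, n), (p, d), (p, n), (p, s), (p, t), (s, t)}

{(d, n), (p, d), (p, n), (p, s), (p, t), (s, t)}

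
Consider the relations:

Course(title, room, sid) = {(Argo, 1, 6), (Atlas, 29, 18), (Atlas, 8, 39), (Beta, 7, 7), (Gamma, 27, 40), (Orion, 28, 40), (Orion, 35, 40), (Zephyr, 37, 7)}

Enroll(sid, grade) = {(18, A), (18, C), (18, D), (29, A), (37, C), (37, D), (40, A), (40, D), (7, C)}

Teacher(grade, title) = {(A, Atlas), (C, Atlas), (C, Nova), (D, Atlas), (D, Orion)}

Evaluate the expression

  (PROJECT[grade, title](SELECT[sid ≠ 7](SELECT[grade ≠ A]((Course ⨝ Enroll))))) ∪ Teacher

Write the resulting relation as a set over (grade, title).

{(A, Atlas), (C, Atlas), (C, Nova), (D, Atlas), (D, Gamma), (D, Orion)}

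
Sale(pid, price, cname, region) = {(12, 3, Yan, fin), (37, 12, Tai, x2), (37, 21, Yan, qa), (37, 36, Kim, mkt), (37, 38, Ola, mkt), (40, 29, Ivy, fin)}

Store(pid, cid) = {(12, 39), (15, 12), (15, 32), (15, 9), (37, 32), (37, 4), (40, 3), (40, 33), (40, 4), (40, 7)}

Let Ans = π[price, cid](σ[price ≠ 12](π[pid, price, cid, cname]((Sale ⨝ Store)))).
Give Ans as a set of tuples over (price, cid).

{(21, 32), (21, 4), (29, 3), (29, 33), (29, 4), (29, 7), (3, 39), (36, 32), (36, 4), (38, 32), (38, 4)}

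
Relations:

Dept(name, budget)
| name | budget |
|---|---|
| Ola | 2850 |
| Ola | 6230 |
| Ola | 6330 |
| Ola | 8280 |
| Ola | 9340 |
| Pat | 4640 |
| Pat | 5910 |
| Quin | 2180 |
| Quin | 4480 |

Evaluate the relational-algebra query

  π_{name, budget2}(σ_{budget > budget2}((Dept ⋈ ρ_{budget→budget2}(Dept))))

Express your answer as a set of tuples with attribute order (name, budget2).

ρ[budget→budget2]: schema becomes (name, budget2); tuples unchanged.
Joining Dept and ρ_{budget→budget2}(Dept) on name yields {(Ola, 2850, 2850), (Ola, 2850, 6230), (Ola, 2850, 6330), (Ola, 2850, 8280), (Ola, 2850, 9340), (Ola, 6230, 2850), (Ola, 6230, 6230), (Ola, 6230, 6330), (Ola, 6230, 8280), (Ola, 6230, 9340), (Ola, 6330, 2850), (Ola, 6330, 6230), (Ola, 6330, 6330), (Ola, 6330, 8280), (Ola, 6330, 9340), (Ola, 8280, 2850), (Ola, 8280, 6230), (Ola, 8280, 6330), (Ola, 8280, 8280), (Ola, 8280, 9340), (Ola, 9340, 2850), (Ola, 9340, 6230), (Ola, 9340, 6330), (Ola, 9340, 8280), (Ola, 9340, 9340), (Pat, 4640, 4640), (Pat, 4640, 5910), (Pat, 5910, 4640), (Pat, 5910, 5910), (Quin, 2180, 2180), (Quin, 2180, 4480), (Quin, 4480, 2180), (Quin, 4480, 4480)}.
Filtering on budget > budget2 leaves {(Ola, 6230, 2850), (Ola, 6330, 2850), (Ola, 6330, 6230), (Ola, 8280, 2850), (Ola, 8280, 6230), (Ola, 8280, 6330), (Ola, 9340, 2850), (Ola, 9340, 6230), (Ola, 9340, 6330), (Ola, 9340, 8280), (Pat, 5910, 4640), (Quin, 4480, 2180)}.
Projecting to name, budget2 (6 duplicate(s) eliminated): {(Ola, 2850), (Ola, 6230), (Ola, 6330), (Ola, 8280), (Pat, 4640), (Quin, 2180)}

{(Ola, 2850), (Ola, 6230), (Ola, 6330), (Ola, 8280), (Pat, 4640), (Quin, 2180)}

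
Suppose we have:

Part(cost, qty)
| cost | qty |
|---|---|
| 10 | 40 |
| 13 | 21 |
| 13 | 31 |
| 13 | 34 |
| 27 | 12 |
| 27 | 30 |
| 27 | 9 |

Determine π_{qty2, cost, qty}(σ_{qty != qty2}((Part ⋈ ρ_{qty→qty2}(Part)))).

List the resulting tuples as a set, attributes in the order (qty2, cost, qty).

ρ[qty→qty2]: schema becomes (cost, qty2); tuples unchanged.
Joining Part and ρ_{qty→qty2}(Part) on cost yields {(10, 40, 40), (13, 21, 21), (13, 21, 31), (13, 21, 34), (13, 31, 21), (13, 31, 31), (13, 31, 34), (13, 34, 21), (13, 34, 31), (13, 34, 34), (27, 12, 12), (27, 12, 30), (27, 12, 9), (27, 30, 12), (27, 30, 30), (27, 30, 9), (27, 9, 12), (27, 9, 30), (27, 9, 9)}.
Filtering on qty != qty2 leaves {(13, 21, 31), (13, 21, 34), (13, 31, 21), (13, 31, 34), (13, 34, 21), (13, 34, 31), (27, 12, 30), (27, 12, 9), (27, 30, 12), (27, 30, 9), (27, 9, 12), (27, 9, 30)}.
π[qty2, cost, qty]: project onto (qty2, cost, qty) → {(12, 27, 30), (12, 27, 9), (21, 13, 31), (21, 13, 34), (30, 27, 12), (30, 27, 9), (31, 13, 21), (31, 13, 34), (34, 13, 21), (34, 13, 31), (9, 27, 12), (9, 27, 30)}

{(12, 27, 30), (12, 27, 9), (21, 13, 31), (21, 13, 34), (30, 27, 12), (30, 27, 9), (31, 13, 21), (31, 13, 34), (34, 13, 21), (34, 13, 31), (9, 27, 12), (9, 27, 30)}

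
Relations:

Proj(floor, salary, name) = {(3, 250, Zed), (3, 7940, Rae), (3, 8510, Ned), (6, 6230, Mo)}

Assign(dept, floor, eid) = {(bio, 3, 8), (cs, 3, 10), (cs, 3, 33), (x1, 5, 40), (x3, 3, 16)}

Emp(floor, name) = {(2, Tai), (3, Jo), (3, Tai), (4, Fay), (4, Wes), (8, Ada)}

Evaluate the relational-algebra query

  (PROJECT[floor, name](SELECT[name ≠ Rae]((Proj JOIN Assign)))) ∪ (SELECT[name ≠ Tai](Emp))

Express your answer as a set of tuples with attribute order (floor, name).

{(3, Jo), (3, Ned), (3, Zed), (4, Fay), (4, Wes), (8, Ada)}

Joining Proj and Assign on floor yields {(3, 250, Zed, bio, 8), (3, 250, Zed, cs, 10), (3, 250, Zed, cs, 33), (3, 250, Zed, x3, 16), (3, 7940, Rae, bio, 8), (3, 7940, Rae, cs, 10), (3, 7940, Rae, cs, 33), (3, 7940, Rae, x3, 16), (3, 8510, Ned, bio, 8), (3, 8510, Ned, cs, 10), (3, 8510, Ned, cs, 33), (3, 8510, Ned, x3, 16)}.
Filtering on name ≠ Rae leaves {(3, 250, Zed, bio, 8), (3, 250, Zed, cs, 10), (3, 250, Zed, cs, 33), (3, 250, Zed, x3, 16), (3, 8510, Ned, bio, 8), (3, 8510, Ned, cs, 10), (3, 8510, Ned, cs, 33), (3, 8510, Ned, x3, 16)}.
π[floor, name]: project onto (floor, name) (6 duplicate(s) eliminated) → {(3, Ned), (3, Zed)}
Filtering on name ≠ Tai leaves {(3, Jo), (4, Fay), (4, Wes), (8, Ada)}.
Union: {(3, Ned), (3, Zed)} with {(3, Jo), (4, Fay), (4, Wes), (8, Ada)} → {(3, Jo), (3, Ned), (3, Zed), (4, Fay), (4, Wes), (8, Ada)}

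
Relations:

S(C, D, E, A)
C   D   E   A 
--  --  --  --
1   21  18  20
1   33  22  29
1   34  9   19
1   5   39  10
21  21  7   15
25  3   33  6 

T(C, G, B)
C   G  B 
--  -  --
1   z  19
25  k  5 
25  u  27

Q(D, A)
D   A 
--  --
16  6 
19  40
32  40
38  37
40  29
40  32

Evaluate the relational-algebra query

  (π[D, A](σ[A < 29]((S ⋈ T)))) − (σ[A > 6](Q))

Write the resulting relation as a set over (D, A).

{(21, 20), (3, 6), (34, 19), (5, 10)}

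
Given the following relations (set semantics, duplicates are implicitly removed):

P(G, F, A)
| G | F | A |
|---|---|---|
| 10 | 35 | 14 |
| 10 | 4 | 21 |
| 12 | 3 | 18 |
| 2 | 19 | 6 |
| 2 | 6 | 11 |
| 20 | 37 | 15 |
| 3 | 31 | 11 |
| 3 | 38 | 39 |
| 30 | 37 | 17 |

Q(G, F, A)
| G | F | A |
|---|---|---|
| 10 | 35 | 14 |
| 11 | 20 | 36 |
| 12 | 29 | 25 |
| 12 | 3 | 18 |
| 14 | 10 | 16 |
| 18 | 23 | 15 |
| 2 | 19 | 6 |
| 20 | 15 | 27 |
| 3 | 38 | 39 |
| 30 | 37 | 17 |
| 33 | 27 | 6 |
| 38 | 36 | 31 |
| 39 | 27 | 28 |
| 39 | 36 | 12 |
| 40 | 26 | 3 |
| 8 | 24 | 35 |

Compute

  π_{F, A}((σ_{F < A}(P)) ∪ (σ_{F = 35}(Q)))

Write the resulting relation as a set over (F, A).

Selection F < A: {(10, 4, 21), (12, 3, 18), (2, 6, 11), (3, 38, 39)}
Selection F = 35: {(10, 35, 14)}
Set union of the two operands is {(10, 35, 14), (10, 4, 21), (12, 3, 18), (2, 6, 11), (3, 38, 39)}.
π[F, A]: project onto (F, A) → {(3, 18), (35, 14), (38, 39), (4, 21), (6, 11)}

{(3, 18), (35, 14), (38, 39), (4, 21), (6, 11)}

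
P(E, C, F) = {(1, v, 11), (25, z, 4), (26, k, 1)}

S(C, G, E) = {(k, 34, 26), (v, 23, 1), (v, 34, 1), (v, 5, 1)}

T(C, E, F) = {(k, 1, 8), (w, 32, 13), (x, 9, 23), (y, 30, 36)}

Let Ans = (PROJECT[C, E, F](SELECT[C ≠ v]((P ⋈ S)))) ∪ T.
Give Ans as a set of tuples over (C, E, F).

{(k, 1, 8), (k, 26, 1), (w, 32, 13), (x, 9, 23), (y, 30, 36)}

Joining P and S on E, C yields {(1, v, 11, 23), (1, v, 11, 34), (1, v, 11, 5), (26, k, 1, 34)}.
Filtering on C ≠ v leaves {(26, k, 1, 34)}.
π_{C, E, F} gives {(k, 26, 1)}.
Union: {(k, 26, 1)} with {(k, 1, 8), (w, 32, 13), (x, 9, 23), (y, 30, 36)} → {(k, 1, 8), (k, 26, 1), (w, 32, 13), (x, 9, 23), (y, 30, 36)}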